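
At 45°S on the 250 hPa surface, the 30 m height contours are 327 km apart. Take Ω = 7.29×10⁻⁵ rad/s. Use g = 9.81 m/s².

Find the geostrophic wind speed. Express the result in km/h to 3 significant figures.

Coriolis parameter at 45°S:
f = 2Ω sin φ = 2 × 7.29×10⁻⁵ × sin 45° = 1.03×10⁻⁴ s⁻¹
Height gradient: |∂Z/∂n| = 30 m / 327000 m = 9.17×10⁻⁵
On a pressure surface, geostrophic balance gives V_g = (g/f)|∂Z/∂n|:
V_g = 9.81 × 9.17×10⁻⁵ / 1.03×10⁻⁴ = 8.73 m/s
Converting: 8.73 m/s × 3.6 = 31.4 km/h

31.4 km/h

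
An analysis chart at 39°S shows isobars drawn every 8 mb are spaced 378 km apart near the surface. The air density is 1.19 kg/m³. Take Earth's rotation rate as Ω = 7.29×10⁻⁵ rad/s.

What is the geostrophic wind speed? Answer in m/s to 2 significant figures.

19 m/s

Coriolis parameter at 39°S:
f = 2Ω sin φ = 2 × 7.29×10⁻⁵ × sin 39° = 9.18×10⁻⁵ s⁻¹
Pressure gradient: |∂P/∂n| = 800 Pa / 378000 m = 2.12×10⁻³ Pa/m
Geostrophic balance (pressure-gradient force = Coriolis force):
V_g = (1/(fρ)) |∂P/∂n| = 2.12×10⁻³ / (9.18×10⁻⁵ × 1.19) = 19.4 m/s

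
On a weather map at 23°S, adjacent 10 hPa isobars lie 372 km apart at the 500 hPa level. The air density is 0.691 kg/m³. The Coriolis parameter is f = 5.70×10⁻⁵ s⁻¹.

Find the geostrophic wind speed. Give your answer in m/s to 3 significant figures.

Pressure gradient: |∂P/∂n| = 1000 Pa / 372000 m = 2.69×10⁻³ Pa/m
Geostrophic balance (pressure-gradient force = Coriolis force):
V_g = (1/(fρ)) |∂P/∂n| = 2.69×10⁻³ / (5.70×10⁻⁵ × 0.691) = 68.3 m/s

68.3 m/s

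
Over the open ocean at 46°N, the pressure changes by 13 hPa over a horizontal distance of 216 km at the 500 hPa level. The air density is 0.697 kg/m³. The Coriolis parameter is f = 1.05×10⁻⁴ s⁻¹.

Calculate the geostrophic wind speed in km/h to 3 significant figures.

Pressure gradient: |∂P/∂n| = 1300 Pa / 216000 m = 6.02×10⁻³ Pa/m
Geostrophic balance (pressure-gradient force = Coriolis force):
V_g = (1/(fρ)) |∂P/∂n| = 6.02×10⁻³ / (1.05×10⁻⁴ × 0.697) = 82.2 m/s
Converting: 82.2 m/s × 3.6 = 296 km/h

296 km/h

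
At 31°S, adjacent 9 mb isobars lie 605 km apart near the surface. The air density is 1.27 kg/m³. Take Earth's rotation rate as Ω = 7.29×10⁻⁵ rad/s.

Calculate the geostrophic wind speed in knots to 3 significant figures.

Coriolis parameter at 31°S:
f = 2Ω sin φ = 2 × 7.29×10⁻⁵ × sin 31° = 7.51×10⁻⁵ s⁻¹
Pressure gradient: |∂P/∂n| = 900 Pa / 605000 m = 1.49×10⁻³ Pa/m
Geostrophic balance (pressure-gradient force = Coriolis force):
V_g = (1/(fρ)) |∂P/∂n| = 1.49×10⁻³ / (7.51×10⁻⁵ × 1.27) = 15.6 m/s
Converting: 15.6 m/s × 1.944 = 30.3 knots

30.3 knots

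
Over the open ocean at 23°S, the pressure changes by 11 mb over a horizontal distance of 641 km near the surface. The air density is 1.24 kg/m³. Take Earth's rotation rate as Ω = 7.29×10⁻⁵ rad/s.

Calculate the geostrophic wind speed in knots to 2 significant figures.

Coriolis parameter at 23°S:
f = 2Ω sin φ = 2 × 7.29×10⁻⁵ × sin 23° = 5.70×10⁻⁵ s⁻¹
Pressure gradient: |∂P/∂n| = 1100 Pa / 641000 m = 1.72×10⁻³ Pa/m
Geostrophic balance (pressure-gradient force = Coriolis force):
V_g = (1/(fρ)) |∂P/∂n| = 1.72×10⁻³ / (5.70×10⁻⁵ × 1.24) = 24.3 m/s
Converting: 24.3 m/s × 1.944 = 47 knots

47 knots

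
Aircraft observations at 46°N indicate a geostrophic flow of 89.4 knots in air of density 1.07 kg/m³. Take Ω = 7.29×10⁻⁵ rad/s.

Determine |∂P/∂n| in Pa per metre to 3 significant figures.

Coriolis parameter at 46°N:
f = 2Ω sin φ = 2 × 7.29×10⁻⁵ × sin 46° = 1.05×10⁻⁴ s⁻¹
Wind speed in SI: 89.4 knots = 46.0 m/s
Geostrophic balance rearranged: |∂P/∂n| = f ρ V_g
|∂P/∂n| = 1.05×10⁻⁴ × 1.07 × 46.0 = 5.16×10⁻³ Pa/m

5.16×10⁻³ Pa/m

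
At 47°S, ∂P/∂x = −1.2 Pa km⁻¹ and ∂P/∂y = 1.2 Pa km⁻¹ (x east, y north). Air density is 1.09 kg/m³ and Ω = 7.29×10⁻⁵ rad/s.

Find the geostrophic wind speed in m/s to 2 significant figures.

Coriolis parameter at 47°S:
f = 2Ω sin φ = 2 × 7.29×10⁻⁵ × sin 47° = 1.07×10⁻⁴ s⁻¹
In the Southern Hemisphere f is negative: f = −1.07×10⁻⁴ s⁻¹.
Component geostrophic relations (x east, y north):
u_g = −(1/(fρ)) ∂P/∂y,  v_g = (1/(fρ)) ∂P/∂x
u_g = −(1.2×10⁻³)/(−1.07×10⁻⁴ × 1.09) = 10.3 m/s;  v_g = (−1.2×10⁻³)/(−1.07×10⁻⁴ × 1.09) = 10.3 m/s
|V_g| = √(u_g² + v_g²) = 14.6 m/s

15 m/s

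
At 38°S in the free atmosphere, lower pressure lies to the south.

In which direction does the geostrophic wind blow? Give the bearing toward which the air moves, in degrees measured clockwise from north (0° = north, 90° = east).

090°

The pressure-gradient force points toward the south (bearing 180°).
Geostrophic balance: in the Southern Hemisphere the Coriolis force deflects motion to the left, so the geostrophic wind blows 90° to the left of the pressure-gradient force (low pressure on the right).
Rotating 180° by 90° counterclockwise gives 090° — the wind blows toward the east.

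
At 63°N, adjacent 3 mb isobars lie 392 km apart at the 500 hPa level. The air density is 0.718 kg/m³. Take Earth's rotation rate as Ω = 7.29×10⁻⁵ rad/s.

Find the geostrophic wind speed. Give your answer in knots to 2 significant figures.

16 knots

Coriolis parameter at 63°N:
f = 2Ω sin φ = 2 × 7.29×10⁻⁵ × sin 63° = 1.30×10⁻⁴ s⁻¹
Pressure gradient: |∂P/∂n| = 300 Pa / 392000 m = 7.65×10⁻⁴ Pa/m
Geostrophic balance (pressure-gradient force = Coriolis force):
V_g = (1/(fρ)) |∂P/∂n| = 7.65×10⁻⁴ / (1.30×10⁻⁴ × 0.718) = 8.20 m/s
Converting: 8.20 m/s × 1.944 = 16 knots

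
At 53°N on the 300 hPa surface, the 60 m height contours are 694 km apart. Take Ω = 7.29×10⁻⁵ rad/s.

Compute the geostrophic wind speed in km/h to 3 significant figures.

Coriolis parameter at 53°N:
f = 2Ω sin φ = 2 × 7.29×10⁻⁵ × sin 53° = 1.16×10⁻⁴ s⁻¹
Height gradient: |∂Z/∂n| = 60 m / 694000 m = 8.65×10⁻⁵
On a pressure surface, geostrophic balance gives V_g = (g/f)|∂Z/∂n|:
V_g = 9.81 × 8.65×10⁻⁵ / 1.16×10⁻⁴ = 7.28 m/s
Converting: 7.28 m/s × 3.6 = 26.2 km/h

26.2 km/h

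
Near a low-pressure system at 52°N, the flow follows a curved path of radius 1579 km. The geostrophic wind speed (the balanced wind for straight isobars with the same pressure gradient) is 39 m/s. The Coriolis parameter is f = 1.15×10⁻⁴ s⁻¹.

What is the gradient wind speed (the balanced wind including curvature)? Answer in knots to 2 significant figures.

64 knots

Around a low, centrifugal force acts outward with Coriolis, so pressure-gradient force balances both:
(1/ρ)|∂P/∂n| = fV + V²/R  →  V² + fR·V − fR·V_g = 0
With fR = 1.15×10⁻⁴ × 1579×10³ m = 182 m/s:
V = [−fR + √((fR)² + 4 fR V_g)]/2 = [−182 + √(182² + 4×182×39)]/2 = 33 m/s
Subgeostrophic (V < V_g = 39 m/s), as expected around a low.
Converting: 33 m/s × 1.944 = 64 knots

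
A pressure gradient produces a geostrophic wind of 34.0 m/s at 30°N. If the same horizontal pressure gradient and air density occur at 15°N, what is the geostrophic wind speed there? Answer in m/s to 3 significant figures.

With the same pressure gradient and density, V_g ∝ 1/f ∝ 1/sin φ.
V₂ = V₁ · sin φ₁ / sin φ₂ = 34.0 × sin 30° / sin 15°
V₂ = 34.0 × 0.5000/0.2588 = 65.7 m/s

65.7 m/s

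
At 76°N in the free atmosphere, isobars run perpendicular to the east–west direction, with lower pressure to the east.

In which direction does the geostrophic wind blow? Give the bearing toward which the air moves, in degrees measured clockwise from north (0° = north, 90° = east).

180°

The pressure-gradient force points toward the east (bearing 090°).
Geostrophic balance: in the Northern Hemisphere the Coriolis force deflects motion to the right, so the geostrophic wind blows 90° to the right of the pressure-gradient force (low pressure on the left).
Rotating 090° by 90° clockwise gives 180° — the wind blows toward the south.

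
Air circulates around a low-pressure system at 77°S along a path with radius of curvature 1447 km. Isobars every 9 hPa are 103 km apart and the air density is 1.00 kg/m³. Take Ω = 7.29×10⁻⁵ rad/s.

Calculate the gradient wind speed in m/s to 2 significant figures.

50 m/s

Coriolis parameter at 77°S:
f = 2Ω sin φ = 2 × 7.29×10⁻⁵ × sin 77° = 1.42×10⁻⁴ s⁻¹
Pressure gradient: |∂P/∂n| = 900 Pa / 103000 m = 8.74×10⁻³ Pa/m
Geostrophic speed: V_g = |∂P/∂n|/(fρ) = 8.74×10⁻³/(1.42×10⁻⁴ × 1.00) = 61.5 m/s
Around a low, centrifugal force acts outward with Coriolis, so pressure-gradient force balances both:
(1/ρ)|∂P/∂n| = fV + V²/R  →  V² + fR·V − fR·V_g = 0
With fR = 1.42×10⁻⁴ × 1447×10³ m = 206 m/s:
V = [−fR + √((fR)² + 4 fR V_g)]/2 = [−206 + √(206² + 4×206×61.5)]/2 = 49.6 m/s
Subgeostrophic (V < V_g = 61.5 m/s), as expected around a low.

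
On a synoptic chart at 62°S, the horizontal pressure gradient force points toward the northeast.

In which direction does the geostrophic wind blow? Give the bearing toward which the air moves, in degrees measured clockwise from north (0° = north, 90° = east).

315°

The pressure-gradient force points toward the northeast (bearing 045°).
Geostrophic balance: in the Southern Hemisphere the Coriolis force deflects motion to the left, so the geostrophic wind blows 90° to the left of the pressure-gradient force (low pressure on the right).
Rotating 045° by 90° counterclockwise gives 315° — the wind blows toward the northwest.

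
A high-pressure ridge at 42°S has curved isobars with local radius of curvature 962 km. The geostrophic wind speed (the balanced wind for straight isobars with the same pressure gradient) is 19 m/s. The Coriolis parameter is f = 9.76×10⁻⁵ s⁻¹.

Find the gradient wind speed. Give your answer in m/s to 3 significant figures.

26.5 m/s

Around a high, pressure-gradient force acts outward with centrifugal, so Coriolis balances both:
fV = (1/ρ)|∂P/∂n| + V²/R  →  V² − fR·V + fR·V_g = 0
With fR = 9.76×10⁻⁵ × 962×10³ m = 93.9 m/s:
V = [fR − √((fR)² − 4 fR V_g)]/2 = [93.9 − √(93.9² − 4×93.9×19)]/2 = 26.5 m/s
Supergeostrophic (V > V_g = 19 m/s), as expected around a high.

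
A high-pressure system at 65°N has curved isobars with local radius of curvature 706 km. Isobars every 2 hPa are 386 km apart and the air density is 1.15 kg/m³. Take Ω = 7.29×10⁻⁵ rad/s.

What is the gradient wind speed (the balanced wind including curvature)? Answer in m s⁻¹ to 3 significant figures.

Coriolis parameter at 65°N:
f = 2Ω sin φ = 2 × 7.29×10⁻⁵ × sin 65° = 1.32×10⁻⁴ s⁻¹
Pressure gradient: |∂P/∂n| = 200 Pa / 386000 m = 5.18×10⁻⁴ Pa/m
Geostrophic speed: V_g = |∂P/∂n|/(fρ) = 5.18×10⁻⁴/(1.32×10⁻⁴ × 1.15) = 3.41 m/s
Around a high, pressure-gradient force acts outward with centrifugal, so Coriolis balances both:
fV = (1/ρ)|∂P/∂n| + V²/R  →  V² − fR·V + fR·V_g = 0
With fR = 1.32×10⁻⁴ × 706×10³ m = 93.3 m/s:
V = [fR − √((fR)² − 4 fR V_g)]/2 = [93.3 − √(93.3² − 4×93.3×3.41)]/2 = 3.54 m/s
Supergeostrophic (V > V_g = 3.41 m/s), as expected around a high.

3.54 m s⁻¹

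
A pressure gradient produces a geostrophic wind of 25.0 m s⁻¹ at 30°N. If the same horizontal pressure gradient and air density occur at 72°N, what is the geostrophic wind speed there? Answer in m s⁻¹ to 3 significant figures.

13.1 m s⁻¹

With the same pressure gradient and density, V_g ∝ 1/f ∝ 1/sin φ.
V₂ = V₁ · sin φ₁ / sin φ₂ = 25.0 × sin 30° / sin 72°
V₂ = 25.0 × 0.5000/0.9511 = 13.1 m s⁻¹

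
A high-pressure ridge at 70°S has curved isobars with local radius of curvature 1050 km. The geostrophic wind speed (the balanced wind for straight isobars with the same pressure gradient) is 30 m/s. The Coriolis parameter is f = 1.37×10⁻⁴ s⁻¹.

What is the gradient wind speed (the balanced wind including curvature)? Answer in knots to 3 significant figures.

82.9 knots

Around a high, pressure-gradient force acts outward with centrifugal, so Coriolis balances both:
fV = (1/ρ)|∂P/∂n| + V²/R  →  V² − fR·V + fR·V_g = 0
With fR = 1.37×10⁻⁴ × 1050×10³ m = 144 m/s:
V = [fR − √((fR)² − 4 fR V_g)]/2 = [144 − √(144² − 4×144×30)]/2 = 42.6 m/s
Supergeostrophic (V > V_g = 30 m/s), as expected around a high.
Converting: 42.6 m/s × 1.944 = 82.9 knots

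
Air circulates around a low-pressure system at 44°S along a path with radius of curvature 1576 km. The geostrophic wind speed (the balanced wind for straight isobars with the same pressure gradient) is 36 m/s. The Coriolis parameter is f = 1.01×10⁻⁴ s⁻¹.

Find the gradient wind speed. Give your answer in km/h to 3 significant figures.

109 km/h

Around a low, centrifugal force acts outward with Coriolis, so pressure-gradient force balances both:
(1/ρ)|∂P/∂n| = fV + V²/R  →  V² + fR·V − fR·V_g = 0
With fR = 1.01×10⁻⁴ × 1576×10³ m = 159 m/s:
V = [−fR + √((fR)² + 4 fR V_g)]/2 = [−159 + √(159² + 4×159×36)]/2 = 30.3 m/s
Subgeostrophic (V < V_g = 36 m/s), as expected around a low.
Converting: 30.3 m/s × 3.6 = 109 km/h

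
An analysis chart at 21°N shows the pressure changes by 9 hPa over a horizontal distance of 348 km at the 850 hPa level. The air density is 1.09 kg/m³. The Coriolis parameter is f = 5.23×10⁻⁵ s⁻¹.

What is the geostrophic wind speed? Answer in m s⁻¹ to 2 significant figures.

Pressure gradient: |∂P/∂n| = 900 Pa / 348000 m = 2.59×10⁻³ Pa/m
Geostrophic balance (pressure-gradient force = Coriolis force):
V_g = (1/(fρ)) |∂P/∂n| = 2.59×10⁻³ / (5.23×10⁻⁵ × 1.09) = 45.4 m/s

45 m s⁻¹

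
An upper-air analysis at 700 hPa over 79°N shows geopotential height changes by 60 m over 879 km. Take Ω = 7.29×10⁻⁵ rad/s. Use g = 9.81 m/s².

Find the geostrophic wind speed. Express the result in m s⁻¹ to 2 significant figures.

Coriolis parameter at 79°N:
f = 2Ω sin φ = 2 × 7.29×10⁻⁵ × sin 79° = 1.43×10⁻⁴ s⁻¹
Height gradient: |∂Z/∂n| = 60 m / 879000 m = 6.83×10⁻⁵
On a pressure surface, geostrophic balance gives V_g = (g/f)|∂Z/∂n|:
V_g = 9.81 × 6.83×10⁻⁵ / 1.43×10⁻⁴ = 4.68 m/s

4.7 m s⁻¹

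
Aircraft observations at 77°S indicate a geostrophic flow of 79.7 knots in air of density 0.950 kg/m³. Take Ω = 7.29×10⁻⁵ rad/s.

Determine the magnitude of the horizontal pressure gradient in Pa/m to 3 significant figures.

5.53×10⁻³ Pa/m

Coriolis parameter at 77°S:
f = 2Ω sin φ = 2 × 7.29×10⁻⁵ × sin 77° = 1.42×10⁻⁴ s⁻¹
Wind speed in SI: 79.7 knots = 41.0 m/s
Geostrophic balance rearranged: |∂P/∂n| = f ρ V_g
|∂P/∂n| = 1.42×10⁻⁴ × 0.950 × 41.0 = 5.53×10⁻³ Pa/m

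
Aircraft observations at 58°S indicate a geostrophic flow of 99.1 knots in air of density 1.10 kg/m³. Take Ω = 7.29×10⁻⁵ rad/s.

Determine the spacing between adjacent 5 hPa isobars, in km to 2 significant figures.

72 km

Coriolis parameter at 58°S:
f = 2Ω sin φ = 2 × 7.29×10⁻⁵ × sin 58° = 1.24×10⁻⁴ s⁻¹
Wind speed in SI: 99.1 knots = 51.0 m/s
Geostrophic balance rearranged: |∂P/∂n| = f ρ V_g
|∂P/∂n| = 1.24×10⁻⁴ × 1.10 × 51.0 = 6.93×10⁻³ Pa/m
Isobar spacing: Δn = ΔP/|∂P/∂n| = 500 Pa / 6.93×10⁻³ Pa/m = 72109 m ≈ 72 km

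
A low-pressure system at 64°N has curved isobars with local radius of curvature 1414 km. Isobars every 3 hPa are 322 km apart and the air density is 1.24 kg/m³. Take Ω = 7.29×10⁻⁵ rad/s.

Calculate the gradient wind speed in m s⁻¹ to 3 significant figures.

Coriolis parameter at 64°N:
f = 2Ω sin φ = 2 × 7.29×10⁻⁵ × sin 64° = 1.31×10⁻⁴ s⁻¹
Pressure gradient: |∂P/∂n| = 300 Pa / 322000 m = 9.32×10⁻⁴ Pa/m
Geostrophic speed: V_g = |∂P/∂n|/(fρ) = 9.32×10⁻⁴/(1.31×10⁻⁴ × 1.24) = 5.73 m/s
Around a low, centrifugal force acts outward with Coriolis, so pressure-gradient force balances both:
(1/ρ)|∂P/∂n| = fV + V²/R  →  V² + fR·V − fR·V_g = 0
With fR = 1.31×10⁻⁴ × 1414×10³ m = 185 m/s:
V = [−fR + √((fR)² + 4 fR V_g)]/2 = [−185 + √(185² + 4×185×5.73)]/2 = 5.57 m/s
Subgeostrophic (V < V_g = 5.73 m/s), as expected around a low.

5.57 m s⁻¹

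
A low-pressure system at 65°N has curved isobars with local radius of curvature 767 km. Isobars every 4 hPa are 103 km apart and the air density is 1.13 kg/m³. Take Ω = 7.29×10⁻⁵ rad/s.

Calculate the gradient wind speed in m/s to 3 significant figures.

Coriolis parameter at 65°N:
f = 2Ω sin φ = 2 × 7.29×10⁻⁵ × sin 65° = 1.32×10⁻⁴ s⁻¹
Pressure gradient: |∂P/∂n| = 400 Pa / 103000 m = 3.88×10⁻³ Pa/m
Geostrophic speed: V_g = |∂P/∂n|/(fρ) = 3.88×10⁻³/(1.32×10⁻⁴ × 1.13) = 26.0 m/s
Around a low, centrifugal force acts outward with Coriolis, so pressure-gradient force balances both:
(1/ρ)|∂P/∂n| = fV + V²/R  →  V² + fR·V − fR·V_g = 0
With fR = 1.32×10⁻⁴ × 767×10³ m = 101 m/s:
V = [−fR + √((fR)² + 4 fR V_g)]/2 = [−101 + √(101² + 4×101×26)]/2 = 21.5 m/s
Subgeostrophic (V < V_g = 26 m/s), as expected around a low.

21.5 m/s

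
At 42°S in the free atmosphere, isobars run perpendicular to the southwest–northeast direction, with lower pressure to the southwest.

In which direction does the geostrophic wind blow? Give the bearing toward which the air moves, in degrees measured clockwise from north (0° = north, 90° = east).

The pressure-gradient force points toward the southwest (bearing 225°).
Geostrophic balance: in the Southern Hemisphere the Coriolis force deflects motion to the left, so the geostrophic wind blows 90° to the left of the pressure-gradient force (low pressure on the right).
Rotating 225° by 90° counterclockwise gives 135° — the wind blows toward the southeast.

135°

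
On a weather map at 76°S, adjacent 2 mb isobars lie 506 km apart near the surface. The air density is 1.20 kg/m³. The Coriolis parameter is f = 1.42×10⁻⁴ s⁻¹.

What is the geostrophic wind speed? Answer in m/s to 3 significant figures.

Pressure gradient: |∂P/∂n| = 200 Pa / 506000 m = 3.95×10⁻⁴ Pa/m
Geostrophic balance (pressure-gradient force = Coriolis force):
V_g = (1/(fρ)) |∂P/∂n| = 3.95×10⁻⁴ / (1.42×10⁻⁴ × 1.20) = 2.32 m/s

2.32 m/s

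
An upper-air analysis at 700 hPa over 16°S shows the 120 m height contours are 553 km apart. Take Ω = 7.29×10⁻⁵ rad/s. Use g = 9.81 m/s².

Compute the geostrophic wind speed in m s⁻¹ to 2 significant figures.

53 m s⁻¹

Coriolis parameter at 16°S:
f = 2Ω sin φ = 2 × 7.29×10⁻⁵ × sin 16° = 4.02×10⁻⁵ s⁻¹
Height gradient: |∂Z/∂n| = 120 m / 553000 m = 2.17×10⁻⁴
On a pressure surface, geostrophic balance gives V_g = (g/f)|∂Z/∂n|:
V_g = 9.81 × 2.17×10⁻⁴ / 4.02×10⁻⁵ = 53.0 m/s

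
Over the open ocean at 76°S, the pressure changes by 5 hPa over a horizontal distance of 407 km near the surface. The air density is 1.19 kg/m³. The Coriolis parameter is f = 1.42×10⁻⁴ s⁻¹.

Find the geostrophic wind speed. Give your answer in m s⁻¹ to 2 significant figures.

7.3 m s⁻¹

Pressure gradient: |∂P/∂n| = 500 Pa / 407000 m = 1.23×10⁻³ Pa/m
Geostrophic balance (pressure-gradient force = Coriolis force):
V_g = (1/(fρ)) |∂P/∂n| = 1.23×10⁻³ / (1.42×10⁻⁴ × 1.19) = 7.27 m/s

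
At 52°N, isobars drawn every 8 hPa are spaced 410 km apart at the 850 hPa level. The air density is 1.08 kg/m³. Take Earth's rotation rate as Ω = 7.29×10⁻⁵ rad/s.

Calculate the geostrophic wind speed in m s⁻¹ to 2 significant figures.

Coriolis parameter at 52°N:
f = 2Ω sin φ = 2 × 7.29×10⁻⁵ × sin 52° = 1.15×10⁻⁴ s⁻¹
Pressure gradient: |∂P/∂n| = 800 Pa / 410000 m = 1.95×10⁻³ Pa/m
Geostrophic balance (pressure-gradient force = Coriolis force):
V_g = (1/(fρ)) |∂P/∂n| = 1.95×10⁻³ / (1.15×10⁻⁴ × 1.08) = 15.7 m/s

16 m s⁻¹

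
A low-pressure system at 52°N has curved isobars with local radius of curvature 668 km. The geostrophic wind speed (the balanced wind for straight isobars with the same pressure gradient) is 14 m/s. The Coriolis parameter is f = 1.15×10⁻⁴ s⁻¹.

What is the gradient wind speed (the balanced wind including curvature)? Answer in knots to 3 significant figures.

Around a low, centrifugal force acts outward with Coriolis, so pressure-gradient force balances both:
(1/ρ)|∂P/∂n| = fV + V²/R  →  V² + fR·V − fR·V_g = 0
With fR = 1.15×10⁻⁴ × 668×10³ m = 76.8 m/s:
V = [−fR + √((fR)² + 4 fR V_g)]/2 = [−76.8 + √(76.8² + 4×76.8×14)]/2 = 12.1 m/s
Subgeostrophic (V < V_g = 14 m/s), as expected around a low.
Converting: 12.1 m/s × 1.944 = 23.5 knots

23.5 knots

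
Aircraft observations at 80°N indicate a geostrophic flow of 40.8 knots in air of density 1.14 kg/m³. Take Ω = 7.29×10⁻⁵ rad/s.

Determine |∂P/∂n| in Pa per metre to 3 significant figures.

3.44×10⁻³ Pa/m

Coriolis parameter at 80°N:
f = 2Ω sin φ = 2 × 7.29×10⁻⁵ × sin 80° = 1.44×10⁻⁴ s⁻¹
Wind speed in SI: 40.8 knots = 21.0 m/s
Geostrophic balance rearranged: |∂P/∂n| = f ρ V_g
|∂P/∂n| = 1.44×10⁻⁴ × 1.14 × 21.0 = 3.44×10⁻³ Pa/m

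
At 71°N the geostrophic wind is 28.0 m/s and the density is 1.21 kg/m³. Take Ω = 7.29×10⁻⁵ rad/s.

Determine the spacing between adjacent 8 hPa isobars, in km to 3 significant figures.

Coriolis parameter at 71°N:
f = 2Ω sin φ = 2 × 7.29×10⁻⁵ × sin 71° = 1.38×10⁻⁴ s⁻¹
Geostrophic balance rearranged: |∂P/∂n| = f ρ V_g
|∂P/∂n| = 1.38×10⁻⁴ × 1.21 × 28.0 = 4.67×10⁻³ Pa/m
Isobar spacing: Δn = ΔP/|∂P/∂n| = 800 Pa / 4.67×10⁻³ Pa/m = 171285 m ≈ 171 km

171 km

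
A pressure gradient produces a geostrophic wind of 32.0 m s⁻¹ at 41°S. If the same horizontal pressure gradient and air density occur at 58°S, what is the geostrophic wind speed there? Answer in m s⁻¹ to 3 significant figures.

24.8 m s⁻¹

With the same pressure gradient and density, V_g ∝ 1/f ∝ 1/sin φ.
V₂ = V₁ · sin φ₁ / sin φ₂ = 32.0 × sin 41° / sin 58°
V₂ = 32.0 × 0.6561/0.8480 = 24.8 m s⁻¹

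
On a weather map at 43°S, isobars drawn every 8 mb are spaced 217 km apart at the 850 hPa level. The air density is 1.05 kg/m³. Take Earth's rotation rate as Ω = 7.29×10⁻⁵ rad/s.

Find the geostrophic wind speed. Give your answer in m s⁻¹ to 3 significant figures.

Coriolis parameter at 43°S:
f = 2Ω sin φ = 2 × 7.29×10⁻⁵ × sin 43° = 9.94×10⁻⁵ s⁻¹
Pressure gradient: |∂P/∂n| = 800 Pa / 217000 m = 3.69×10⁻³ Pa/m
Geostrophic balance (pressure-gradient force = Coriolis force):
V_g = (1/(fρ)) |∂P/∂n| = 3.69×10⁻³ / (9.94×10⁻⁵ × 1.05) = 35.3 m/s

35.3 m s⁻¹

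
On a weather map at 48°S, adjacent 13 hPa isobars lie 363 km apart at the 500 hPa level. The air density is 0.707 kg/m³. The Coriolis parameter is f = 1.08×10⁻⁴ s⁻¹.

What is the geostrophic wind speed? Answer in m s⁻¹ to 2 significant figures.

Pressure gradient: |∂P/∂n| = 1300 Pa / 363000 m = 3.58×10⁻³ Pa/m
Geostrophic balance (pressure-gradient force = Coriolis force):
V_g = (1/(fρ)) |∂P/∂n| = 3.58×10⁻³ / (1.08×10⁻⁴ × 0.707) = 46.9 m/s

47 m s⁻¹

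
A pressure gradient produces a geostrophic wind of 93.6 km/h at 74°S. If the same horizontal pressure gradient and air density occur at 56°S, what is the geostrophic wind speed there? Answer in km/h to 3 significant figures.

109 km/h

With the same pressure gradient and density, V_g ∝ 1/f ∝ 1/sin φ.
V₂ = V₁ · sin φ₁ / sin φ₂ = 93.6 × sin 74° / sin 56°
V₂ = 93.6 × 0.9613/0.8290 = 109 km/h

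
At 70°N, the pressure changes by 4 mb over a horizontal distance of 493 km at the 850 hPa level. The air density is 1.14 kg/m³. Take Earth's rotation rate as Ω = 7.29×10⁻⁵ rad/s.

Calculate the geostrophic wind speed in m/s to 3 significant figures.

Coriolis parameter at 70°N:
f = 2Ω sin φ = 2 × 7.29×10⁻⁵ × sin 70° = 1.37×10⁻⁴ s⁻¹
Pressure gradient: |∂P/∂n| = 400 Pa / 493000 m = 8.11×10⁻⁴ Pa/m
Geostrophic balance (pressure-gradient force = Coriolis force):
V_g = (1/(fρ)) |∂P/∂n| = 8.11×10⁻⁴ / (1.37×10⁻⁴ × 1.14) = 5.19 m/s

5.19 m/s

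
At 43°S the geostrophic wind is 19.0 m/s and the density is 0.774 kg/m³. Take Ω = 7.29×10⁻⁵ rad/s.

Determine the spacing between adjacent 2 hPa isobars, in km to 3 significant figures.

137 km

Coriolis parameter at 43°S:
f = 2Ω sin φ = 2 × 7.29×10⁻⁵ × sin 43° = 9.94×10⁻⁵ s⁻¹
Geostrophic balance rearranged: |∂P/∂n| = f ρ V_g
|∂P/∂n| = 9.94×10⁻⁵ × 0.774 × 19.0 = 1.46×10⁻³ Pa/m
Isobar spacing: Δn = ΔP/|∂P/∂n| = 200 Pa / 1.46×10⁻³ Pa/m = 136771 m ≈ 137 km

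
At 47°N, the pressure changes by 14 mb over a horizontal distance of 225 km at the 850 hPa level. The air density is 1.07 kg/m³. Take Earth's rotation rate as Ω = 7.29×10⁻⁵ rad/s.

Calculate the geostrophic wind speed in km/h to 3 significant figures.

Coriolis parameter at 47°N:
f = 2Ω sin φ = 2 × 7.29×10⁻⁵ × sin 47° = 1.07×10⁻⁴ s⁻¹
Pressure gradient: |∂P/∂n| = 1400 Pa / 225000 m = 6.22×10⁻³ Pa/m
Geostrophic balance (pressure-gradient force = Coriolis force):
V_g = (1/(fρ)) |∂P/∂n| = 6.22×10⁻³ / (1.07×10⁻⁴ × 1.07) = 54.5 m/s
Converting: 54.5 m/s × 3.6 = 196 km/h

196 km/h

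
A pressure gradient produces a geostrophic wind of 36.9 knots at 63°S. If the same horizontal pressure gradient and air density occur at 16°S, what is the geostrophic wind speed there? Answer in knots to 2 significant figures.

120 knots

With the same pressure gradient and density, V_g ∝ 1/f ∝ 1/sin φ.
V₂ = V₁ · sin φ₁ / sin φ₂ = 36.9 × sin 63° / sin 16°
V₂ = 36.9 × 0.8910/0.2756 = 120 knots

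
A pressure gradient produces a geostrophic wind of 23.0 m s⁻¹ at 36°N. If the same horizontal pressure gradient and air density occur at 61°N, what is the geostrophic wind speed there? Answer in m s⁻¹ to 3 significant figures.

With the same pressure gradient and density, V_g ∝ 1/f ∝ 1/sin φ.
V₂ = V₁ · sin φ₁ / sin φ₂ = 23.0 × sin 36° / sin 61°
V₂ = 23.0 × 0.5878/0.8746 = 15.5 m s⁻¹

15.5 m s⁻¹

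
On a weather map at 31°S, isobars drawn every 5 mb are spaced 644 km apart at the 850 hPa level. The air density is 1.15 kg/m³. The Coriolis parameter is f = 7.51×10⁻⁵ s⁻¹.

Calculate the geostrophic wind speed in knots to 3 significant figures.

Pressure gradient: |∂P/∂n| = 500 Pa / 644000 m = 7.76×10⁻⁴ Pa/m
Geostrophic balance (pressure-gradient force = Coriolis force):
V_g = (1/(fρ)) |∂P/∂n| = 7.76×10⁻⁴ / (7.51×10⁻⁵ × 1.15) = 8.99 m/s
Converting: 8.99 m/s × 1.944 = 17.5 knots

17.5 knots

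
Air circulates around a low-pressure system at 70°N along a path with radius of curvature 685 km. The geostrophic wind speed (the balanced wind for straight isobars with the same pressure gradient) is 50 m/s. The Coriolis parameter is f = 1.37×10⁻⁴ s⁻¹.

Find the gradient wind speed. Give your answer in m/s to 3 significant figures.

36.1 m/s

Around a low, centrifugal force acts outward with Coriolis, so pressure-gradient force balances both:
(1/ρ)|∂P/∂n| = fV + V²/R  →  V² + fR·V − fR·V_g = 0
With fR = 1.37×10⁻⁴ × 685×10³ m = 93.8 m/s:
V = [−fR + √((fR)² + 4 fR V_g)]/2 = [−93.8 + √(93.8² + 4×93.8×50)]/2 = 36.1 m/s
Subgeostrophic (V < V_g = 50 m/s), as expected around a low.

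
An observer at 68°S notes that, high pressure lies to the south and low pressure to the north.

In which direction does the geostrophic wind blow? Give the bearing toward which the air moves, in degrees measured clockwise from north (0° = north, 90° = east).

270°

The pressure-gradient force points toward the north (bearing 000°).
Geostrophic balance: in the Southern Hemisphere the Coriolis force deflects motion to the left, so the geostrophic wind blows 90° to the left of the pressure-gradient force (low pressure on the right).
Rotating 000° by 90° counterclockwise gives 270° — the wind blows toward the west.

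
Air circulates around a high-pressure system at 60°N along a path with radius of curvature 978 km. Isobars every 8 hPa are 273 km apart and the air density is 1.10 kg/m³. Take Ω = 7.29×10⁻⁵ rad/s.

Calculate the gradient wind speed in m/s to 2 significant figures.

Coriolis parameter at 60°N:
f = 2Ω sin φ = 2 × 7.29×10⁻⁵ × sin 60° = 1.26×10⁻⁴ s⁻¹
Pressure gradient: |∂P/∂n| = 800 Pa / 273000 m = 2.93×10⁻³ Pa/m
Geostrophic speed: V_g = |∂P/∂n|/(fρ) = 2.93×10⁻³/(1.26×10⁻⁴ × 1.10) = 21.1 m/s
Around a high, pressure-gradient force acts outward with centrifugal, so Coriolis balances both:
fV = (1/ρ)|∂P/∂n| + V²/R  →  V² − fR·V + fR·V_g = 0
With fR = 1.26×10⁻⁴ × 978×10³ m = 123 m/s:
V = [fR − √((fR)² − 4 fR V_g)]/2 = [123 − √(123² − 4×123×21.1)]/2 = 27 m/s
Supergeostrophic (V > V_g = 21.1 m/s), as expected around a high.

27 m/s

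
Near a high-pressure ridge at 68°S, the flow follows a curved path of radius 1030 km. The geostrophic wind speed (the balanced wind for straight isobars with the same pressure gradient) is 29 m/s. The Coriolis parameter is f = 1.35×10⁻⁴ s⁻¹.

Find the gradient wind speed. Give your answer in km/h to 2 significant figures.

150 km/h

Around a high, pressure-gradient force acts outward with centrifugal, so Coriolis balances both:
fV = (1/ρ)|∂P/∂n| + V²/R  →  V² − fR·V + fR·V_g = 0
With fR = 1.35×10⁻⁴ × 1030×10³ m = 139 m/s:
V = [fR − √((fR)² − 4 fR V_g)]/2 = [139 − √(139² − 4×139×29)]/2 = 41.2 m/s
Supergeostrophic (V > V_g = 29 m/s), as expected around a high.
Converting: 41.2 m/s × 3.6 = 150 km/h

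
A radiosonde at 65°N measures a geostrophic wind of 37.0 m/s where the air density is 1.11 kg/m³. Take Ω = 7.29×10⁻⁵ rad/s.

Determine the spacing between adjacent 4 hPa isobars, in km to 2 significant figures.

Coriolis parameter at 65°N:
f = 2Ω sin φ = 2 × 7.29×10⁻⁵ × sin 65° = 1.32×10⁻⁴ s⁻¹
Geostrophic balance rearranged: |∂P/∂n| = f ρ V_g
|∂P/∂n| = 1.32×10⁻⁴ × 1.11 × 37.0 = 5.43×10⁻³ Pa/m
Isobar spacing: Δn = ΔP/|∂P/∂n| = 400 Pa / 5.43×10⁻³ Pa/m = 73706 m ≈ 74 km

74 km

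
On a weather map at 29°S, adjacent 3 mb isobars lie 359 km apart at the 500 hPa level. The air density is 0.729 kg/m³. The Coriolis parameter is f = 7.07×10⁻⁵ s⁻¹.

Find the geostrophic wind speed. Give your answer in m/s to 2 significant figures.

Pressure gradient: |∂P/∂n| = 300 Pa / 359000 m = 8.36×10⁻⁴ Pa/m
Geostrophic balance (pressure-gradient force = Coriolis force):
V_g = (1/(fρ)) |∂P/∂n| = 8.36×10⁻⁴ / (7.07×10⁻⁵ × 0.729) = 16.2 m/s

16 m/s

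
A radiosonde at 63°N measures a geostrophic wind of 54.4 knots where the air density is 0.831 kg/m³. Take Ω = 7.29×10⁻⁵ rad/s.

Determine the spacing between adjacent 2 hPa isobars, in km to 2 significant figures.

66 km

Coriolis parameter at 63°N:
f = 2Ω sin φ = 2 × 7.29×10⁻⁵ × sin 63° = 1.30×10⁻⁴ s⁻¹
Wind speed in SI: 54.4 knots = 28.0 m/s
Geostrophic balance rearranged: |∂P/∂n| = f ρ V_g
|∂P/∂n| = 1.30×10⁻⁴ × 0.831 × 28.0 = 3.02×10⁻³ Pa/m
Isobar spacing: Δn = ΔP/|∂P/∂n| = 200 Pa / 3.02×10⁻³ Pa/m = 66199 m ≈ 66 km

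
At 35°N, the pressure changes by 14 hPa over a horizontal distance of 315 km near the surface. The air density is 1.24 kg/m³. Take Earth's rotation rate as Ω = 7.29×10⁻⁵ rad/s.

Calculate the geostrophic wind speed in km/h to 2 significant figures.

150 km/h

Coriolis parameter at 35°N:
f = 2Ω sin φ = 2 × 7.29×10⁻⁵ × sin 35° = 8.36×10⁻⁵ s⁻¹
Pressure gradient: |∂P/∂n| = 1400 Pa / 315000 m = 4.44×10⁻³ Pa/m
Geostrophic balance (pressure-gradient force = Coriolis force):
V_g = (1/(fρ)) |∂P/∂n| = 4.44×10⁻³ / (8.36×10⁻⁵ × 1.24) = 42.9 m/s
Converting: 42.9 m/s × 3.6 = 150 km/h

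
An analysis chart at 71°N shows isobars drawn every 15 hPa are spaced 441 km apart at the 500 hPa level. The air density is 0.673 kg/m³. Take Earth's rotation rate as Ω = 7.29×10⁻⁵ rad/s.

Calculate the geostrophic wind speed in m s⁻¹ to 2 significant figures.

Coriolis parameter at 71°N:
f = 2Ω sin φ = 2 × 7.29×10⁻⁵ × sin 71° = 1.38×10⁻⁴ s⁻¹
Pressure gradient: |∂P/∂n| = 1500 Pa / 441000 m = 3.40×10⁻³ Pa/m
Geostrophic balance (pressure-gradient force = Coriolis force):
V_g = (1/(fρ)) |∂P/∂n| = 3.40×10⁻³ / (1.38×10⁻⁴ × 0.673) = 36.7 m/s

37 m s⁻¹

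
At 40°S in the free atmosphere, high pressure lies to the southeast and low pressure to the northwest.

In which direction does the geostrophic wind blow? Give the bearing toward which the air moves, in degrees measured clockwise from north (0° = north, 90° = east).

The pressure-gradient force points toward the northwest (bearing 315°).
Geostrophic balance: in the Southern Hemisphere the Coriolis force deflects motion to the left, so the geostrophic wind blows 90° to the left of the pressure-gradient force (low pressure on the right).
Rotating 315° by 90° counterclockwise gives 225° — the wind blows toward the southwest.

225°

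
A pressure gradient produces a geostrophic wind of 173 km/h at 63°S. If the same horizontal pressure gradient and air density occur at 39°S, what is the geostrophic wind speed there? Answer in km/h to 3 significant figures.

245 km/h

With the same pressure gradient and density, V_g ∝ 1/f ∝ 1/sin φ.
V₂ = V₁ · sin φ₁ / sin φ₂ = 173 × sin 63° / sin 39°
V₂ = 173 × 0.8910/0.6293 = 245 km/h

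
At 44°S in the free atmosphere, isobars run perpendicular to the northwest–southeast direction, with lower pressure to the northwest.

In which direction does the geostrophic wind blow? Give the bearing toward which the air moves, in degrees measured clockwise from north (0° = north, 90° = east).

225°

The pressure-gradient force points toward the northwest (bearing 315°).
Geostrophic balance: in the Southern Hemisphere the Coriolis force deflects motion to the left, so the geostrophic wind blows 90° to the left of the pressure-gradient force (low pressure on the right).
Rotating 315° by 90° counterclockwise gives 225° — the wind blows toward the southwest.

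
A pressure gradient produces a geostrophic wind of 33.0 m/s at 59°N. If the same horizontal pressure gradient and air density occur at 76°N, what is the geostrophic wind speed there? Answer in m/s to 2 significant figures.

With the same pressure gradient and density, V_g ∝ 1/f ∝ 1/sin φ.
V₂ = V₁ · sin φ₁ / sin φ₂ = 33.0 × sin 59° / sin 76°
V₂ = 33.0 × 0.8572/0.9703 = 29 m/s

29 m/s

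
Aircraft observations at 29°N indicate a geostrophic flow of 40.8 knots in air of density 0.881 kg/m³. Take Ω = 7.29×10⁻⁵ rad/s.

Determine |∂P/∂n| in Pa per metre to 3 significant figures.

Coriolis parameter at 29°N:
f = 2Ω sin φ = 2 × 7.29×10⁻⁵ × sin 29° = 7.07×10⁻⁵ s⁻¹
Wind speed in SI: 40.8 knots = 21.0 m/s
Geostrophic balance rearranged: |∂P/∂n| = f ρ V_g
|∂P/∂n| = 7.07×10⁻⁵ × 0.881 × 21.0 = 1.31×10⁻³ Pa/m

1.31×10⁻³ Pa/m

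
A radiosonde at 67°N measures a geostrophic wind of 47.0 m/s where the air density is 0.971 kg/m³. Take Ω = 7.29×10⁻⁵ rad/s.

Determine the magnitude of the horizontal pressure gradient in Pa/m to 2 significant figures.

6.1×10⁻³ Pa/m

Coriolis parameter at 67°N:
f = 2Ω sin φ = 2 × 7.29×10⁻⁵ × sin 67° = 1.34×10⁻⁴ s⁻¹
Geostrophic balance rearranged: |∂P/∂n| = f ρ V_g
|∂P/∂n| = 1.34×10⁻⁴ × 0.971 × 47.0 = 6.12×10⁻³ Pa/m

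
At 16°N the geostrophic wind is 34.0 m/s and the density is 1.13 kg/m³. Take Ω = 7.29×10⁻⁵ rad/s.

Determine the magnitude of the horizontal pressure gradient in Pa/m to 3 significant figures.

1.54×10⁻³ Pa/m

Coriolis parameter at 16°N:
f = 2Ω sin φ = 2 × 7.29×10⁻⁵ × sin 16° = 4.02×10⁻⁵ s⁻¹
Geostrophic balance rearranged: |∂P/∂n| = f ρ V_g
|∂P/∂n| = 4.02×10⁻⁵ × 1.13 × 34.0 = 1.54×10⁻³ Pa/m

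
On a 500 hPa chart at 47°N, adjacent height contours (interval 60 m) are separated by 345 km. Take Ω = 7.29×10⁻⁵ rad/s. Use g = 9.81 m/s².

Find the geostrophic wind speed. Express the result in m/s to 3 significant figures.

Coriolis parameter at 47°N:
f = 2Ω sin φ = 2 × 7.29×10⁻⁵ × sin 47° = 1.07×10⁻⁴ s⁻¹
Height gradient: |∂Z/∂n| = 60 m / 345000 m = 1.74×10⁻⁴
On a pressure surface, geostrophic balance gives V_g = (g/f)|∂Z/∂n|:
V_g = 9.81 × 1.74×10⁻⁴ / 1.07×10⁻⁴ = 16.0 m/s

16.0 m/s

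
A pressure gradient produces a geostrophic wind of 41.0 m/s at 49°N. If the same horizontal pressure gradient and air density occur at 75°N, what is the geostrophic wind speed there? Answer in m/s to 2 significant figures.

32 m/s

With the same pressure gradient and density, V_g ∝ 1/f ∝ 1/sin φ.
V₂ = V₁ · sin φ₁ / sin φ₂ = 41.0 × sin 49° / sin 75°
V₂ = 41.0 × 0.7547/0.9659 = 32 m/s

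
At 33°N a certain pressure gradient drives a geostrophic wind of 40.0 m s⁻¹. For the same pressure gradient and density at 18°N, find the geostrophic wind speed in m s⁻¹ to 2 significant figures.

70 m s⁻¹

With the same pressure gradient and density, V_g ∝ 1/f ∝ 1/sin φ.
V₂ = V₁ · sin φ₁ / sin φ₂ = 40.0 × sin 33° / sin 18°
V₂ = 40.0 × 0.5446/0.3090 = 70 m s⁻¹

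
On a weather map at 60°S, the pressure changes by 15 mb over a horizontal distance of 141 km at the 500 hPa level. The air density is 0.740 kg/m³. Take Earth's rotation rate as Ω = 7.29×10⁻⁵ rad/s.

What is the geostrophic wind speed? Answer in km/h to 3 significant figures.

410 km/h

Coriolis parameter at 60°S:
f = 2Ω sin φ = 2 × 7.29×10⁻⁵ × sin 60° = 1.26×10⁻⁴ s⁻¹
Pressure gradient: |∂P/∂n| = 1500 Pa / 141000 m = 1.06×10⁻² Pa/m
Geostrophic balance (pressure-gradient force = Coriolis force):
V_g = (1/(fρ)) |∂P/∂n| = 1.06×10⁻² / (1.26×10⁻⁴ × 0.740) = 114 m/s
Converting: 114 m/s × 3.6 = 410 km/h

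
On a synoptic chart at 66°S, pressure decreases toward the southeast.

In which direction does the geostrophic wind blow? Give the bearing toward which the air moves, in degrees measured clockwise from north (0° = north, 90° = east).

The pressure-gradient force points toward the southeast (bearing 135°).
Geostrophic balance: in the Southern Hemisphere the Coriolis force deflects motion to the left, so the geostrophic wind blows 90° to the left of the pressure-gradient force (low pressure on the right).
Rotating 135° by 90° counterclockwise gives 045° — the wind blows toward the northeast.

045°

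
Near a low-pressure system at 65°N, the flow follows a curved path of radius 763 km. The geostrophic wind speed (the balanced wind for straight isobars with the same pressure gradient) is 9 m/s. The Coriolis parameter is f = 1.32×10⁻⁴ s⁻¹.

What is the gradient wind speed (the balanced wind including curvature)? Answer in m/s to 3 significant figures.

8.31 m/s

Around a low, centrifugal force acts outward with Coriolis, so pressure-gradient force balances both:
(1/ρ)|∂P/∂n| = fV + V²/R  →  V² + fR·V − fR·V_g = 0
With fR = 1.32×10⁻⁴ × 763×10³ m = 101 m/s:
V = [−fR + √((fR)² + 4 fR V_g)]/2 = [−101 + √(101² + 4×101×9)]/2 = 8.31 m/s
Subgeostrophic (V < V_g = 9 m/s), as expected around a low.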